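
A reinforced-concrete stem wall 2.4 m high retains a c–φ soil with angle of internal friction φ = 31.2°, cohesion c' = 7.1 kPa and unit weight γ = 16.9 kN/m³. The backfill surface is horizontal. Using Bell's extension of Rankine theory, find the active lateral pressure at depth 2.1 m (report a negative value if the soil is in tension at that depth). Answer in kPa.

3.27 kPa

K_a = (1 − sin φ)/(1 + sin φ) = 0.3175.
σ_a = K_a γ z − 2c√K_a = 0.3175×16.9×2.1 − 2×7.1×0.5635 = 3.267 kPa.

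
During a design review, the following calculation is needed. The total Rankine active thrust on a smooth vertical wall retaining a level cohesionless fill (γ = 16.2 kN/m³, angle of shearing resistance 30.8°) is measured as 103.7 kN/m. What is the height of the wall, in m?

6.30 m

K_a = 0.3227. P_a = ½ K_a γ H² ⇒ H = √(2P_a/(K_a γ)).
H = √(2×103.7/(0.3227×16.2)) = 6.299 m.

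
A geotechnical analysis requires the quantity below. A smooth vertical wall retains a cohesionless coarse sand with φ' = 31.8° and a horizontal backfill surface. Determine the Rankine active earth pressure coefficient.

K_a = tan²(45° − φ/2) = tan²(29.10°) = 0.3098.

0.310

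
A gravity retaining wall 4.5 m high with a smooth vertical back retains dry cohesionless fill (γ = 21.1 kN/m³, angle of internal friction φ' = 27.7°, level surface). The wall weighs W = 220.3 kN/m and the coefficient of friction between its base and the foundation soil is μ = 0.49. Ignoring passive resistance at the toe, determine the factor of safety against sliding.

K_a = tan²(45° − 27.7°/2) = 0.3653.
P_a = ½K_aγH² = 0.5×0.3653×21.1×4.5² = 78.05 kN/m, acting at H/3 = 1.500 m above the base.
FS_sliding = μW / P_a = 0.49×220.3 / 78.05 = 1.383.

1.38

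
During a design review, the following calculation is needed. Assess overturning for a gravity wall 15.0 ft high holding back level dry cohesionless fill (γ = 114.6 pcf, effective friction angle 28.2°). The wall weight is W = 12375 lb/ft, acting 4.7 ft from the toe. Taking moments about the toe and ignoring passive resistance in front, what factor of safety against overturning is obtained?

2.52

K_a = tan²(45° − 28.2°/2) = 0.3582.
P_a = ½K_aγH² = 0.5×0.3582×114.6×15.0² = 4618 lb/ft, acting at H/3 = 5.000 ft above the base.
Overturning moment M_o = P_a × H/3 = 4618 × 5.000 = 23090.
Resisting moment M_r = W × 4.7 = 12375 × 4.7 = 58160.
FS_overturning = M_r/M_o = 58160/23090 = 2.519.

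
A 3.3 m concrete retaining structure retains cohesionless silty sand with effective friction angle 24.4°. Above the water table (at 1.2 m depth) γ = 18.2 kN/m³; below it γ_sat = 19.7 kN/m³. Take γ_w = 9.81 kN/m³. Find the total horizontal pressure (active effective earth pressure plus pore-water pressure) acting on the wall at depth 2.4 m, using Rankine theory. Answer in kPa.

25.8 kPa

K_a = (1 − sin φ)/(1 + sin φ) = 0.4153.
γ' = 19.7 − 9.81 = 9.890 kN/m³.
Effective vertical stress at 2.4 m: σ'_v = 18.2×1.2 + 9.890×1.20 = 33.71 kPa.
σ'_h = K_a σ'_v = 0.4153 × 33.71 = 14.00 kPa; u = γ_w × 1.20 = 11.77 kPa.
Total σ_h = 14.00 + 11.77 = 25.77 kPa.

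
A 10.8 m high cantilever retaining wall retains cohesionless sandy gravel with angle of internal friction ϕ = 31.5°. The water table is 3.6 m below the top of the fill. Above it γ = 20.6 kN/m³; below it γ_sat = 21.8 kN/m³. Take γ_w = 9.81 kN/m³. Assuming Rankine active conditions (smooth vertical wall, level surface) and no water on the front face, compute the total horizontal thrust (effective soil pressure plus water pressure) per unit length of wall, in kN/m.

561 kN/m

K_a = tan²(45° − φ/2) = 0.3136.
γ' = 21.8 − 9.81 = 11.99 kN/m³. Depth below WT = 7.2 m.
σ'_h at WT = K_a γ d_w = 23.26 kPa; at base = 23.26 + K_a γ' × 7.2 = 50.33 kPa.
P₁ (0–3.6 m) = ½×23.26×3.6 = 41.87. P₂ (3.6–10.8 m) = ½(23.26+50.33)×7.2 = 264.9.
P_w = ½ γ_w h₂² = 0.5×9.81×7.2² = 254.3. Total = 41.87+264.9+254.3 = 561.1 kN/m.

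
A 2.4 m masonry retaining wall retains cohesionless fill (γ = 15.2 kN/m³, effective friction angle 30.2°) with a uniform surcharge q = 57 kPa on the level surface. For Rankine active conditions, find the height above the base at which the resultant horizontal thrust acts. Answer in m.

K_a = 0.3307.
Triangular part P₁ = ½K_aγH² = 14.47 at H/3 = 0.8000 m; rectangular part P₂ = K_a q H = 45.23 at H/2 = 1.200 m.
ȳ = (P₁·0.8000 + P₂·1.200)/(P₁+P₂) = 1.103 m.

1.10 m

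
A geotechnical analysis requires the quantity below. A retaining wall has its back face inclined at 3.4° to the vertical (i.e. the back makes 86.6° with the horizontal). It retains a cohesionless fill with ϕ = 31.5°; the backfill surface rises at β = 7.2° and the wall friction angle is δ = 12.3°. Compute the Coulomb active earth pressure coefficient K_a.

K_a = sin²(α+φ) / [sin²α · sin(α−δ) · (1 + √{sin(φ+δ)sin(φ−β) / (sin(α−δ)sin(α+β))})²].
With α = 86.6°, φ = 31.5°, δ = 12.3°, β = 7.2°: K_a = 0.3400.

0.340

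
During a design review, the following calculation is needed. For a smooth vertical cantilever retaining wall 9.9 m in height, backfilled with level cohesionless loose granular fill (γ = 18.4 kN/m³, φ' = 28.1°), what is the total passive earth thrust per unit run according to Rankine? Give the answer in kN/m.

2510 kN/m

K_p = tan²(45° + φ/2) = 2.781.
P_p = ½ K_p γ H² = 0.5 × 2.781 × 18.4 × 9.9² = 2507 kN/m.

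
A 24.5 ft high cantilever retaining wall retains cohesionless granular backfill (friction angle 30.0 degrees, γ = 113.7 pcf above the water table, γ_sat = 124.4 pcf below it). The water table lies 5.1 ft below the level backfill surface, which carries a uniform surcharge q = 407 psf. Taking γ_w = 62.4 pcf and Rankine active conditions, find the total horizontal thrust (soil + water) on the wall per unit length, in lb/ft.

23200 lb/ft

K_a = tan²(45° − φ/2) = 0.3333.
γ' = 124.4 − 62.4 = 62.00 pcf. h₂ = H − d_w = 19.4 ft.
σ'_h: at surface K_a·q = 135.7; at WT K_a(q+γd_w) = 329.0; at base K_a(q+γd_w+γ'h₂) = 729.9 psf.
P₁ = ½(135.7+329.0)×5.1 = 1185; P₂ = ½(329.0+729.9)×19.4 = 10270; P_w = ½γ_w h₂² = 11740.
Total = 1185+10270+11740 = 23200 lb/ft.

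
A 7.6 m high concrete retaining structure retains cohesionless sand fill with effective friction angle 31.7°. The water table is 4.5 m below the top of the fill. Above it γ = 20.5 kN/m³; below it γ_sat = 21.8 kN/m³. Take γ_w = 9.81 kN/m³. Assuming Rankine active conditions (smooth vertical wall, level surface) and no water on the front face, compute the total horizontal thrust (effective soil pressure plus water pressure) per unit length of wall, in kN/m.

219 kN/m

K_a = tan²(45° − φ/2) = 0.3111.
γ' = 21.8 − 9.81 = 11.99 kN/m³. Depth below WT = 3.1 m.
σ'_h at WT = K_a γ d_w = 28.70 kPa; at base = 28.70 + K_a γ' × 3.1 = 40.26 kPa.
P₁ (0–4.5 m) = ½×28.70×4.5 = 64.57. P₂ (4.5–7.6 m) = ½(28.70+40.26)×3.1 = 106.9.
P_w = ½ γ_w h₂² = 0.5×9.81×3.1² = 47.14. Total = 64.57+106.9+47.14 = 218.6 kN/m.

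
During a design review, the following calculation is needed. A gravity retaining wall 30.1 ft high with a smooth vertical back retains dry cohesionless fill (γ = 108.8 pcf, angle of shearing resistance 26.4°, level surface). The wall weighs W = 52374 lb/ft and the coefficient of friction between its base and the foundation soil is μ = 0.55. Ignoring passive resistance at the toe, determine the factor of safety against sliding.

K_a = tan²(45° − 26.4°/2) = 0.3844.
P_a = ½K_aγH² = 0.5×0.3844×108.8×30.1² = 18950 lb/ft, acting at H/3 = 10.03 ft above the base.
FS_sliding = μW / P_a = 0.55×52374 / 18950 = 1.520.

1.52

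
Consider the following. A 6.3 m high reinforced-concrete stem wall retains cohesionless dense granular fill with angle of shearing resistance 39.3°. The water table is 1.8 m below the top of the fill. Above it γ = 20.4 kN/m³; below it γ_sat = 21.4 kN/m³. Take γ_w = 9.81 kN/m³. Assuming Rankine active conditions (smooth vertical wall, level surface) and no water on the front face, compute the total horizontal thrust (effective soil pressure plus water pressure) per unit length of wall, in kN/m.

170 kN/m

K_a = tan²(45° − φ/2) = 0.2245.
γ' = 21.4 − 9.81 = 11.59 kN/m³. Depth below WT = 4.5 m.
σ'_h at WT = K_a γ d_w = 8.242 kPa; at base = 8.242 + K_a γ' × 4.5 = 19.95 kPa.
P₁ (0–1.8 m) = ½×8.242×1.8 = 7.418. P₂ (1.8–6.3 m) = ½(8.242+19.95)×4.5 = 63.43.
P_w = ½ γ_w h₂² = 0.5×9.81×4.5² = 99.33. Total = 7.418+63.43+99.33 = 170.2 kN/m.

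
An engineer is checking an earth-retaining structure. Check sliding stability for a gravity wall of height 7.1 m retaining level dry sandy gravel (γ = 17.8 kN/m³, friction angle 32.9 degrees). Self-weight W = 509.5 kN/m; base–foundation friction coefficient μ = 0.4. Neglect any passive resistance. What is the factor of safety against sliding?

1.53

K_a = tan²(45° − 32.9°/2) = 0.2960.
P_a = ½K_aγH² = 0.5×0.2960×17.8×7.1² = 132.8 kN/m, acting at H/3 = 2.367 m above the base.
FS_sliding = μW / P_a = 0.4×509.5 / 132.8 = 1.534.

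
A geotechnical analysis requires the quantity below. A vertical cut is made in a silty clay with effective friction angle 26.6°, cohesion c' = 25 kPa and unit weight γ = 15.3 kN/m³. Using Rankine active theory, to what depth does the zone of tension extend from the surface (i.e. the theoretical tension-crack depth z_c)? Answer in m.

K_a = tan²(45° − 26.6°/2) = 0.3814; √K_a = 0.6176.
The active pressure is zero where K_a γ z = 2c√K_a, so z_c = 2c/(γ√K_a) = 2×25/(15.3×0.6176) = 5.291 m.

5.29 m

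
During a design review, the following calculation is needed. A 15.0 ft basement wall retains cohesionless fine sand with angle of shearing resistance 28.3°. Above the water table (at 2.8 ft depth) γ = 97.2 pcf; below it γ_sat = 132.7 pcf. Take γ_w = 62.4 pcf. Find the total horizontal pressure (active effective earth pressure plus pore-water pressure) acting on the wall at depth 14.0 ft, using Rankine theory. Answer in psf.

1080 psf

K_a = (1 − sin φ)/(1 + sin φ) = 0.3568.
γ' = 132.7 − 62.4 = 70.30 pcf.
Effective vertical stress at 14.0 ft: σ'_v = 97.2×2.8 + 70.30×11.2 = 1060 psf.
σ'_h = K_a σ'_v = 0.3568 × 1060 = 378.0 psf; u = γ_w × 11.2 = 698.9 psf.
Total σ_h = 378.0 + 698.9 = 1077 psf.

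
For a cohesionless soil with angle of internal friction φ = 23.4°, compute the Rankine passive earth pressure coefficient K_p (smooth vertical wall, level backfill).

2.32

K_p = (1 + sin φ)/(1 − sin φ) = tan²(45° + 23.4°/2) = 2.318.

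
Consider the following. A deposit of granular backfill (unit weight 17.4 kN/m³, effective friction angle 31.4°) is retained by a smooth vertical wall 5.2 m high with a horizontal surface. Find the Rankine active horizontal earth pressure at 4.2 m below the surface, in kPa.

23.0 kPa

K_a = (1 − sin φ)/(1 + sin φ) = 0.3149.
σ_h = K_a γ z = 0.3149 × 17.4 × 4.2 = 23.01 kPa.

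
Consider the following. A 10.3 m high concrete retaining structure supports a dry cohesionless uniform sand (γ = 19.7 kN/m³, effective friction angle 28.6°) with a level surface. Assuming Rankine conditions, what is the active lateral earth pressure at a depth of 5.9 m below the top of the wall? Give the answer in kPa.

41.0 kPa

K_a = (1 − sin φ)/(1 + sin φ) = 0.3525.
σ_h = K_a γ z = 0.3525 × 19.7 × 5.9 = 40.98 kPa.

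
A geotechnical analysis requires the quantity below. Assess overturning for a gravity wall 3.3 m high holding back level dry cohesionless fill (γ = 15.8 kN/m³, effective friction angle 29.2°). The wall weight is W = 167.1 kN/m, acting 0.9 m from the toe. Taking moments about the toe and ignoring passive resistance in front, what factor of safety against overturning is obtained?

K_a = tan²(45° − 29.2°/2) = 0.3442.
P_a = ½K_aγH² = 0.5×0.3442×15.8×3.3² = 29.61 kN/m, acting at H/3 = 1.100 m above the base.
Overturning moment M_o = P_a × H/3 = 29.61 × 1.100 = 32.57.
Resisting moment M_r = W × 0.9 = 167.1 × 0.9 = 150.4.
FS_overturning = M_r/M_o = 150.4/32.57 = 4.617.

4.62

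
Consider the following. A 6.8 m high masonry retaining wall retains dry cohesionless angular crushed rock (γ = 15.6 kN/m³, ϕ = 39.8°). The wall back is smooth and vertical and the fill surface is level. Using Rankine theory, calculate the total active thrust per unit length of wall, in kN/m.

79.1 kN/m

K_a = tan²(45° − φ/2) = 0.2194.
P_a = ½ K_a γ H² = 0.5 × 0.2194 × 15.6 × 6.8² = 79.14 kN/m.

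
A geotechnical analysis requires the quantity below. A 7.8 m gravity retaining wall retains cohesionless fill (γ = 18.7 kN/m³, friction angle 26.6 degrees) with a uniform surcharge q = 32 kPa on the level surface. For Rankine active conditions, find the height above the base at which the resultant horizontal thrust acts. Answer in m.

3.00 m

K_a = 0.3814.
Triangular part P₁ = ½K_aγH² = 217.0 at H/3 = 2.600 m; rectangular part P₂ = K_a q H = 95.21 at H/2 = 3.900 m.
ȳ = (P₁·2.600 + P₂·3.900)/(P₁+P₂) = 2.996 m.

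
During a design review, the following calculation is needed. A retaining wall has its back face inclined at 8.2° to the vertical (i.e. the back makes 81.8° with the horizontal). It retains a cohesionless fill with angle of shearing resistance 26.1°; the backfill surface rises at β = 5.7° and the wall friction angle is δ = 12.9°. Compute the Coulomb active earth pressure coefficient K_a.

K_a = sin²(α+φ) / [sin²α · sin(α−δ) · (1 + √{sin(φ+δ)sin(φ−β) / (sin(α−δ)sin(α+β))})²].
With α = 81.8°, φ = 26.1°, δ = 12.9°, β = 5.7°: K_a = 0.4492.

0.449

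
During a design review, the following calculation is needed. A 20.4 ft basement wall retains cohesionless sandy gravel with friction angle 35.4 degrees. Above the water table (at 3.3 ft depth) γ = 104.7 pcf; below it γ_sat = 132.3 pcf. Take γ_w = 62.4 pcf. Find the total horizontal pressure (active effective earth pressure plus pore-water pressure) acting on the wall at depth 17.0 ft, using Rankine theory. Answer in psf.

1200 psf

K_a = (1 − sin φ)/(1 + sin φ) = 0.2664.
γ' = 132.3 − 62.4 = 69.90 pcf.
Effective vertical stress at 17.0 ft: σ'_v = 104.7×3.3 + 69.90×13.7 = 1303 psf.
σ'_h = K_a σ'_v = 0.2664 × 1303 = 347.2 psf; u = γ_w × 13.7 = 854.9 psf.
Total σ_h = 347.2 + 854.9 = 1202 psf.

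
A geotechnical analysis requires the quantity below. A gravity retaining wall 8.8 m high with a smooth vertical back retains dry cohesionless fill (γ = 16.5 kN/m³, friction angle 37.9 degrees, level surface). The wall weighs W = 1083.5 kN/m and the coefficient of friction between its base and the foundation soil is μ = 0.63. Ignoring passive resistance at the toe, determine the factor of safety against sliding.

K_a = tan²(45° − 37.9°/2) = 0.2389.
P_a = ½K_aγH² = 0.5×0.2389×16.5×8.8² = 152.7 kN/m, acting at H/3 = 2.933 m above the base.
FS_sliding = μW / P_a = 0.63×1083.5 / 152.7 = 4.472.

4.47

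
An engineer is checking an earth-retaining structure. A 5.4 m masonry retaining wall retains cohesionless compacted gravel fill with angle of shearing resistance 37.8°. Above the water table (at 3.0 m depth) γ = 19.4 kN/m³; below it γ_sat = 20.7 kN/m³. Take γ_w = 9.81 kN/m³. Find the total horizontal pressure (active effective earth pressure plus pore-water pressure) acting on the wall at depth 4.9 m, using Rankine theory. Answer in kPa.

37.6 kPa

K_a = (1 − sin φ)/(1 + sin φ) = 0.2400.
γ' = 20.7 − 9.81 = 10.89 kN/m³.
Effective vertical stress at 4.9 m: σ'_v = 19.4×3.0 + 10.89×1.90 = 78.89 kPa.
σ'_h = K_a σ'_v = 0.2400 × 78.89 = 18.93 kPa; u = γ_w × 1.90 = 18.64 kPa.
Total σ_h = 18.93 + 18.64 = 37.57 kPa.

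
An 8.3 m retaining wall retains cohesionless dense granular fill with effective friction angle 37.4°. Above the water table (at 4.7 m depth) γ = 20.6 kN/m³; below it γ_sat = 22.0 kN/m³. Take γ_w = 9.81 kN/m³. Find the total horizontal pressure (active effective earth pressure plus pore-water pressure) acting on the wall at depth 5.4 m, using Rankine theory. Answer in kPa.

K_a = (1 − sin φ)/(1 + sin φ) = 0.2443.
γ' = 22.0 − 9.81 = 12.19 kN/m³.
Effective vertical stress at 5.4 m: σ'_v = 20.6×4.7 + 12.19×0.700 = 105.4 kPa.
σ'_h = K_a σ'_v = 0.2443 × 105.4 = 25.73 kPa; u = γ_w × 0.700 = 6.867 kPa.
Total σ_h = 25.73 + 6.867 = 32.60 kPa.

32.6 kPa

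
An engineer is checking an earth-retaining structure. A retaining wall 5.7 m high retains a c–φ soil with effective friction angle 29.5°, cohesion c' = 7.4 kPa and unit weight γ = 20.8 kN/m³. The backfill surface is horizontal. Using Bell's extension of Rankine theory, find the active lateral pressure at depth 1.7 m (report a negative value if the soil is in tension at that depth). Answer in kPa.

3.39 kPa

K_a = (1 − sin φ)/(1 + sin φ) = 0.3401.
σ_a = K_a γ z − 2c√K_a = 0.3401×20.8×1.7 − 2×7.4×0.5832 = 3.395 kPa.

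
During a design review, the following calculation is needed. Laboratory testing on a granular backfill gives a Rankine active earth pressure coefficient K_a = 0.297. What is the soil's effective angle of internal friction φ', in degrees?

32.8°

K_a = tan²(45° − φ/2) ⇒ 45° − φ/2 = arctan(√0.297) = 28.59°.
φ = 2(45° − 28.59°) = 32.82°.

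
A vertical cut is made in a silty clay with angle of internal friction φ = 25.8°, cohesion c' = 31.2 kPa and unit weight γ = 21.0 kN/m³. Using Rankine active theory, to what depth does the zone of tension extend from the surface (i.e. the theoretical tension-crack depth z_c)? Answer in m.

4.74 m

K_a = tan²(45° − 25.8°/2) = 0.3935; √K_a = 0.6273.
The active pressure is zero where K_a γ z = 2c√K_a, so z_c = 2c/(γ√K_a) = 2×31.2/(21.0×0.6273) = 4.737 m.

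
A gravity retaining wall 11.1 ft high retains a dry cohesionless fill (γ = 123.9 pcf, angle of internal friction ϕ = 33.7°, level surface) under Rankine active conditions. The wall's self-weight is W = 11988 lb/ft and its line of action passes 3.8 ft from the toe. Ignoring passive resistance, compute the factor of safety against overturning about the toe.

K_a = tan²(45° − 33.7°/2) = 0.2863.
P_a = ½K_aγH² = 0.5×0.2863×123.9×11.1² = 2185 lb/ft, acting at H/3 = 3.700 ft above the base.
Overturning moment M_o = P_a × H/3 = 2185 × 3.700 = 8086.
Resisting moment M_r = W × 3.8 = 11988 × 3.8 = 45550.
FS_overturning = M_r/M_o = 45550/8086 = 5.634.

5.63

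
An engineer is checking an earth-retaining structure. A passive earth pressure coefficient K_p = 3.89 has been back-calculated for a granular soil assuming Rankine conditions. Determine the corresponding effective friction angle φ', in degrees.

36.2°

K_p = (1+sin φ)/(1−sin φ) ⇒ sin φ = (K_p − 1)/(K_p + 1) = 0.5910.
φ = arcsin(0.5910) = 36.23°.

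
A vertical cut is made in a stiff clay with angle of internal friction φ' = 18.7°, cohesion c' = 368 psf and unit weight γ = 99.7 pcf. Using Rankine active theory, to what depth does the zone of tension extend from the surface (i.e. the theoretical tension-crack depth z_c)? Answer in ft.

10.3 ft

K_a = tan²(45° − 18.7°/2) = 0.5144; √K_a = 0.7173.
The active pressure is zero where K_a γ z = 2c√K_a, so z_c = 2c/(γ√K_a) = 2×368/(99.7×0.7173) = 10.29 ft.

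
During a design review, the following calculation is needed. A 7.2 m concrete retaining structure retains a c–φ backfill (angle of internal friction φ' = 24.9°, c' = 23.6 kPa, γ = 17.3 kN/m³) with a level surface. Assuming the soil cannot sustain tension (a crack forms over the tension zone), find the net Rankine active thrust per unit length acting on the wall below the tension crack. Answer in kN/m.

30.2 kN/m

K_a = 0.4074; √K_a = 0.6383.
Tension-crack depth z_c = 2c/(γ√K_a) = 2×23.6/(17.3×0.6383) = 4.274 m.
σ_a at base = K_a γ H − 2c√K_a = 0.4074×17.3×7.2 − 2×23.6×0.6383 = 20.62 kPa.
P_a = ½ × 20.62 × (H − z_c) = 0.5×20.62×2.926 = 30.16 kN/m.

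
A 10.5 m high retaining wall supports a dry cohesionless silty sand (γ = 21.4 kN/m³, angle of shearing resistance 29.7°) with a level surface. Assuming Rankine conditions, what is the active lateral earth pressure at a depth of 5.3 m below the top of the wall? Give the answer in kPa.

38.3 kPa

K_a = (1 − sin φ)/(1 + sin φ) = 0.3374.
σ_h = K_a γ z = 0.3374 × 21.4 × 5.3 = 38.27 kPa.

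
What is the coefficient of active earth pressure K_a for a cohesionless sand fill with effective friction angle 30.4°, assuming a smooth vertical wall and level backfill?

0.328

K_a = (1 − sin φ)/(1 + sin φ) = (1 − sin 30.4°)/(1 + sin 30.4°) = 0.3280.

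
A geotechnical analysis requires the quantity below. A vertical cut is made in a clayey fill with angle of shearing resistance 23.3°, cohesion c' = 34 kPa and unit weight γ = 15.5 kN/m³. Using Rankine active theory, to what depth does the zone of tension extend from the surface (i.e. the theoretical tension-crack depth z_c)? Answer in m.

K_a = tan²(45° − 23.3°/2) = 0.4331; √K_a = 0.6581.
The active pressure is zero where K_a γ z = 2c√K_a, so z_c = 2c/(γ√K_a) = 2×34/(15.5×0.6581) = 6.666 m.

6.67 m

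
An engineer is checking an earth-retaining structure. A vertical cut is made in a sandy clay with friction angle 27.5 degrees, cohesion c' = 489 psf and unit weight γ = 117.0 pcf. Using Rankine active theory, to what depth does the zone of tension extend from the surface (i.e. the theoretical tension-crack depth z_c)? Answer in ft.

K_a = tan²(45° − 27.5°/2) = 0.3682; √K_a = 0.6068.
The active pressure is zero where K_a γ z = 2c√K_a, so z_c = 2c/(γ√K_a) = 2×489/(117.0×0.6068) = 13.78 ft.

13.8 ft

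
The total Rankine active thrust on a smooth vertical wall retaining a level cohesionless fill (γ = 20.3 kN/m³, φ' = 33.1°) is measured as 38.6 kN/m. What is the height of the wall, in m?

K_a = 0.2936. P_a = ½ K_a γ H² ⇒ H = √(2P_a/(K_a γ)).
H = √(2×38.6/(0.2936×20.3)) = 3.599 m.

3.60 m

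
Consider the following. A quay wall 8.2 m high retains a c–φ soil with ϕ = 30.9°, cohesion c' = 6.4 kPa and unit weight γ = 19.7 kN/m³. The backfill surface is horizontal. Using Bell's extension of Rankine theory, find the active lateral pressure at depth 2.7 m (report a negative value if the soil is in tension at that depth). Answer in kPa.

9.84 kPa

K_a = (1 − sin φ)/(1 + sin φ) = 0.3214.
σ_a = K_a γ z − 2c√K_a = 0.3214×19.7×2.7 − 2×6.4×0.5669 = 9.839 kPa.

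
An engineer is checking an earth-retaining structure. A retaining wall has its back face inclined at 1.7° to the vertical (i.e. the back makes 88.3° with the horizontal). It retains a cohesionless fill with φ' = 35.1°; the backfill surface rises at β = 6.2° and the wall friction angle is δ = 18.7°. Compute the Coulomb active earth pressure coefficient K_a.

K_a = sin²(α+φ) / [sin²α · sin(α−δ) · (1 + √{sin(φ+δ)sin(φ−β) / (sin(α−δ)sin(α+β))})²].
With α = 88.3°, φ = 35.1°, δ = 18.7°, β = 6.2°: K_a = 0.2747.

0.275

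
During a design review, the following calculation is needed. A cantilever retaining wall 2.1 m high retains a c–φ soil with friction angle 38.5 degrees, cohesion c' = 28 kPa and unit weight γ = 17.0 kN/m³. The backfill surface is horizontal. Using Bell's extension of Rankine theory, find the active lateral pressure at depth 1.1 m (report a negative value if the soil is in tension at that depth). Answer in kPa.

K_a = (1 − sin φ)/(1 + sin φ) = 0.2327.
σ_a = K_a γ z − 2c√K_a = 0.2327×17.0×1.1 − 2×28×0.4823 = -22.66 kPa.

-22.7 kPa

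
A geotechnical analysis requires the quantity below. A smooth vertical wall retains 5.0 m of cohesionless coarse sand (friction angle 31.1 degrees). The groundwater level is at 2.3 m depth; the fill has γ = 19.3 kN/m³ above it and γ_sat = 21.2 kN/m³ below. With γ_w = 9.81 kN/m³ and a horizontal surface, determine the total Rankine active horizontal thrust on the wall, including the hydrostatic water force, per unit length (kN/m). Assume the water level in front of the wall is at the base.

103 kN/m

K_a = tan²(45° − φ/2) = 0.3188.
γ' = 21.2 − 9.81 = 11.39 kN/m³. Depth below WT = 2.7 m.
σ'_h at WT = K_a γ d_w = 14.15 kPa; at base = 14.15 + K_a γ' × 2.7 = 23.96 kPa.
P₁ (0–2.3 m) = ½×14.15×2.3 = 16.27. P₂ (2.3–5.0 m) = ½(14.15+23.96)×2.7 = 51.44.
P_w = ½ γ_w h₂² = 0.5×9.81×2.7² = 35.76. Total = 16.27+51.44+35.76 = 103.5 kN/m.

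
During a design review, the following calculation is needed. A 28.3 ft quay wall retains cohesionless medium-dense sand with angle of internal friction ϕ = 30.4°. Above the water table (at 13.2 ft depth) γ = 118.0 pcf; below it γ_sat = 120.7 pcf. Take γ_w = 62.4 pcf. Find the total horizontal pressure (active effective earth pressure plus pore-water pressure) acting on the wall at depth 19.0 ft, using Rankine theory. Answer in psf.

K_a = (1 − sin φ)/(1 + sin φ) = 0.3280.
γ' = 120.7 − 62.4 = 58.30 pcf.
Effective vertical stress at 19.0 ft: σ'_v = 118.0×13.2 + 58.30×5.80 = 1896 psf.
σ'_h = K_a σ'_v = 0.3280 × 1896 = 621.8 psf; u = γ_w × 5.80 = 361.9 psf.
Total σ_h = 621.8 + 361.9 = 983.7 psf.

984 psf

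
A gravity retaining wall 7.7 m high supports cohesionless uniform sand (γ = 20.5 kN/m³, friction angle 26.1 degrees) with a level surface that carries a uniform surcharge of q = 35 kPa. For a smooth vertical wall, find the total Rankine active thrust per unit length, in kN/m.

K_a = tan²(45° − φ/2) = 0.3889.
Soil triangle: ½ K_a γ H² = 0.5×0.3889×20.5×7.7² = 236.4 kN/m.
Surcharge rectangle: K_a q H = 0.3889×35×7.7 = 104.8 kN/m.
Total = 236.4 + 104.8 = 341.2 kN/m.

341 kN/m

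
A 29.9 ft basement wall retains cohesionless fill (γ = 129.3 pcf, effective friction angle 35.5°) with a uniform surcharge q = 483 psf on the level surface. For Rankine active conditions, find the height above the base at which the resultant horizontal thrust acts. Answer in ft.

K_a = 0.2653.
Triangular part P₁ = ½K_aγH² = 15330 at H/3 = 9.967 ft; rectangular part P₂ = K_a q H = 3831 at H/2 = 14.95 ft.
ȳ = (P₁·9.967 + P₂·14.95)/(P₁+P₂) = 10.96 ft.

11.0 ft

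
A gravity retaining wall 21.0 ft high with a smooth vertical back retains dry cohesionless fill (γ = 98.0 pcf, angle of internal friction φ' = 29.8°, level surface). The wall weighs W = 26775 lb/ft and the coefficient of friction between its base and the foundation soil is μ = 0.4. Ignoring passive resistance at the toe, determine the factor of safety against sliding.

K_a = tan²(45° − 29.8°/2) = 0.3360.
P_a = ½K_aγH² = 0.5×0.3360×98.0×21.0² = 7261 lb/ft, acting at H/3 = 7.000 ft above the base.
FS_sliding = μW / P_a = 0.4×26775 / 7261 = 1.475.

1.47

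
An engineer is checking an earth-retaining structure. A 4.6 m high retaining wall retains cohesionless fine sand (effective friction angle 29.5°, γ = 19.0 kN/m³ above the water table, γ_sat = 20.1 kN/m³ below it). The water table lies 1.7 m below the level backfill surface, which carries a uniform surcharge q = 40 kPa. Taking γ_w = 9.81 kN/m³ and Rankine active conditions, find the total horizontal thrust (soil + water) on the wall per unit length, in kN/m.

K_a = tan²(45° − φ/2) = 0.3401.
γ' = 20.1 − 9.81 = 10.29 kN/m³. h₂ = H − d_w = 2.9 m.
σ'_h: at surface K_a·q = 13.60; at WT K_a(q+γd_w) = 24.59; at base K_a(q+γd_w+γ'h₂) = 34.74 kPa.
P₁ = ½(13.60+24.59)×1.7 = 32.46; P₂ = ½(24.59+34.74)×2.9 = 86.03; P_w = ½γ_w h₂² = 41.25.
Total = 32.46+86.03+41.25 = 159.7 kN/m.

160 kN/m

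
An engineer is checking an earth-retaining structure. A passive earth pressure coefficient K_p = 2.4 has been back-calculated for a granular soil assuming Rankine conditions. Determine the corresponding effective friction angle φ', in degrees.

24.3°

K_p = (1+sin φ)/(1−sin φ) ⇒ sin φ = (K_p − 1)/(K_p + 1) = 0.4118.
φ = arcsin(0.4118) = 24.32°.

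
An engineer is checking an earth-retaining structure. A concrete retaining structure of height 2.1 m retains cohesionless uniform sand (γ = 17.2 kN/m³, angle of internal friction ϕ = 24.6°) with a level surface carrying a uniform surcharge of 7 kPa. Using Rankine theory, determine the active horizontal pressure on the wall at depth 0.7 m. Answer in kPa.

7.85 kPa

K_a = (1 − sin φ)/(1 + sin φ) = 0.4121.
σ_v = γz + q = 17.2 × 0.7 + 7 = 19.04 kPa.
σ_h = K_a σ_v = 0.4121 × 19.04 = 7.847 kPa.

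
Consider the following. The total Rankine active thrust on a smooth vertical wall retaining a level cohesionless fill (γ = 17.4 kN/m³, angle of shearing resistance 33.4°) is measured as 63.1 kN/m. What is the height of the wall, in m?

5.00 m

K_a = 0.2899. P_a = ½ K_a γ H² ⇒ H = √(2P_a/(K_a γ)).
H = √(2×63.1/(0.2899×17.4)) = 5.002 m.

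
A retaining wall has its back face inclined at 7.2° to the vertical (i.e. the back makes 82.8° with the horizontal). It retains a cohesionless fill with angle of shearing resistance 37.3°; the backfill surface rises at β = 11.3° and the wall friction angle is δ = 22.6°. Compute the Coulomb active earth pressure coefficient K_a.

K_a = sin²(α+φ) / [sin²α · sin(α−δ) · (1 + √{sin(φ+δ)sin(φ−β) / (sin(α−δ)sin(α+β))})²].
With α = 82.8°, φ = 37.3°, δ = 22.6°, β = 11.3°: K_a = 0.3173.

0.317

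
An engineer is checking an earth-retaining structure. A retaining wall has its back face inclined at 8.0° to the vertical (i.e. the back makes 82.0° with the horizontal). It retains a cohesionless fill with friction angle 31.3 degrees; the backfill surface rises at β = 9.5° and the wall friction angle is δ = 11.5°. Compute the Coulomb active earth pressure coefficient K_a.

K_a = sin²(α+φ) / [sin²α · sin(α−δ) · (1 + √{sin(φ+δ)sin(φ−β) / (sin(α−δ)sin(α+β))})²].
With α = 82.0°, φ = 31.3°, δ = 11.5°, β = 9.5°: K_a = 0.3963.

0.396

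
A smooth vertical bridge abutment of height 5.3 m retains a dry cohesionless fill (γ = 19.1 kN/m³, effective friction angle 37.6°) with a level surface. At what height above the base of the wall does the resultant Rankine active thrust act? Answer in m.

K_a = 0.2421.
The pressure distribution is triangular, so the resultant acts at H/3 above the base = 5.3/3 = 1.767 m.

1.77 m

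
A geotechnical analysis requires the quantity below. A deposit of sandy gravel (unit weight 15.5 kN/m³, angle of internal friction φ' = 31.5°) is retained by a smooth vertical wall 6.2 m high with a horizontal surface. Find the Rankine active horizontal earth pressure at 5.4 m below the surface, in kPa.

K_a = (1 − sin φ)/(1 + sin φ) = 0.3136.
σ_h = K_a γ z = 0.3136 × 15.5 × 5.4 = 26.25 kPa.

26.3 kPa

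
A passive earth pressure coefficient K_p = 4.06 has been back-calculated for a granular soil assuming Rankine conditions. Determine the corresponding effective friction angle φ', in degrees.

K_p = (1+sin φ)/(1−sin φ) ⇒ sin φ = (K_p − 1)/(K_p + 1) = 0.6047.
φ = arcsin(0.6047) = 37.21°.

37.2°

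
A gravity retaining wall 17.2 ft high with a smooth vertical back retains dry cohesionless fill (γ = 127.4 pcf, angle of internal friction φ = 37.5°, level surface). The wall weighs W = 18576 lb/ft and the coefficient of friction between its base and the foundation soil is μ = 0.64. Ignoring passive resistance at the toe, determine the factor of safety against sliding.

K_a = tan²(45° − 37.5°/2) = 0.2432.
P_a = ½K_aγH² = 0.5×0.2432×127.4×17.2² = 4583 lb/ft, acting at H/3 = 5.733 ft above the base.
FS_sliding = μW / P_a = 0.64×18576 / 4583 = 2.594.

2.59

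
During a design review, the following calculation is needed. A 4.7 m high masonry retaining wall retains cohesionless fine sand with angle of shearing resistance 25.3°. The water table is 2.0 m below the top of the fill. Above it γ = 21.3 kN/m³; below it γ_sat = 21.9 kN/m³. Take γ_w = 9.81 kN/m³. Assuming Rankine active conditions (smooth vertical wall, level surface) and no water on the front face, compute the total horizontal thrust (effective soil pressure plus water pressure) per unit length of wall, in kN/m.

K_a = tan²(45° − φ/2) = 0.4012.
γ' = 21.9 − 9.81 = 12.09 kN/m³. Depth below WT = 2.7 m.
σ'_h at WT = K_a γ d_w = 17.09 kPa; at base = 17.09 + K_a γ' × 2.7 = 30.19 kPa.
P₁ (0–2.0 m) = ½×17.09×2.0 = 17.09. P₂ (2.0–4.7 m) = ½(17.09+30.19)×2.7 = 63.82.
P_w = ½ γ_w h₂² = 0.5×9.81×2.7² = 35.76. Total = 17.09+63.82+35.76 = 116.7 kN/m.

117 kN/m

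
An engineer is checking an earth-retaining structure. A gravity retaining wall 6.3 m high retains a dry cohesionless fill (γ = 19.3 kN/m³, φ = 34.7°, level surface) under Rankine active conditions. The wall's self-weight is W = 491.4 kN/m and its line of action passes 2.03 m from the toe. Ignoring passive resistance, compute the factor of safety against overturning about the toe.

4.52

K_a = tan²(45° − 34.7°/2) = 0.2745.
P_a = ½K_aγH² = 0.5×0.2745×19.3×6.3² = 105.1 kN/m, acting at H/3 = 2.100 m above the base.
Overturning moment M_o = P_a × H/3 = 105.1 × 2.100 = 220.8.
Resisting moment M_r = W × 2.03 = 491.4 × 2.03 = 997.5.
FS_overturning = M_r/M_o = 997.5/220.8 = 4.519.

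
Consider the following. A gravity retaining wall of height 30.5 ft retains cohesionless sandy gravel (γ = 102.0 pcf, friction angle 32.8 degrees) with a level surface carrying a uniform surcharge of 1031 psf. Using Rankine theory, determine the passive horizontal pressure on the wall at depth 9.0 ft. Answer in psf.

K_p = (1 + sin φ)/(1 − sin φ) = 3.364.
σ_v = γz + q = 102.0 × 9.0 + 1031 = 1949 psf.
σ_h = K_p σ_v = 3.364 × 1949 = 6556 psf.

6560 psf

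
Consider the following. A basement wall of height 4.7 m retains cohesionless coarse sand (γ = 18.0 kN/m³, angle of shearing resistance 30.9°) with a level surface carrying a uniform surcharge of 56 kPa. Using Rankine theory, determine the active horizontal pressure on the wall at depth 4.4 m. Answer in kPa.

K_a = (1 − sin φ)/(1 + sin φ) = 0.3214.
σ_v = γz + q = 18.0 × 4.4 + 56 = 135.2 kPa.
σ_h = K_a σ_v = 0.3214 × 135.2 = 43.45 kPa.

43.5 kPa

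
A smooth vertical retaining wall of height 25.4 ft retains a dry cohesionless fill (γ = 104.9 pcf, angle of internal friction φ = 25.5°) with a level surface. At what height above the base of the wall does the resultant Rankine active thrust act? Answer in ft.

8.47 ft

K_a = 0.3981.
The pressure distribution is triangular, so the resultant acts at H/3 above the base = 25.4/3 = 8.467 ft.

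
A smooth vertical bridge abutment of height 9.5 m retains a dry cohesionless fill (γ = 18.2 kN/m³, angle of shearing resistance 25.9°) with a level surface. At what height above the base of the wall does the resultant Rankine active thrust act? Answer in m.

K_a = 0.3920.
The pressure distribution is triangular, so the resultant acts at H/3 above the base = 9.5/3 = 3.167 m.

3.17 m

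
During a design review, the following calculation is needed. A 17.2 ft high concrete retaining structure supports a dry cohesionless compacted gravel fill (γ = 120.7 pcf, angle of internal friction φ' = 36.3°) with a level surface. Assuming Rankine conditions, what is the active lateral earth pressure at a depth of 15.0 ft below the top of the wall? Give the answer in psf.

K_a = (1 − sin φ)/(1 + sin φ) = 0.2563.
σ_h = K_a γ z = 0.2563 × 120.7 × 15.0 = 464.0 psf.

464 psf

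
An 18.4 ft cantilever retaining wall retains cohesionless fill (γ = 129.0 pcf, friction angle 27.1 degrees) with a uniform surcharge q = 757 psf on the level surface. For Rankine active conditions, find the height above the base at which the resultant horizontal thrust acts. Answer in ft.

K_a = 0.3741.
Triangular part P₁ = ½K_aγH² = 8168 at H/3 = 6.133 ft; rectangular part P₂ = K_a q H = 5210 at H/2 = 9.200 ft.
ȳ = (P₁·6.133 + P₂·9.200)/(P₁+P₂) = 7.328 ft.

7.33 ft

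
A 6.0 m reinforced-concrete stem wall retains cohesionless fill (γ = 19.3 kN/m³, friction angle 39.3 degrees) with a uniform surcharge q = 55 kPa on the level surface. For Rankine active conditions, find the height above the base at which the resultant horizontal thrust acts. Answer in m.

2.49 m

K_a = 0.2245.
Triangular part P₁ = ½K_aγH² = 77.98 at H/3 = 2.000 m; rectangular part P₂ = K_a q H = 74.07 at H/2 = 3.000 m.
ȳ = (P₁·2.000 + P₂·3.000)/(P₁+P₂) = 2.487 m.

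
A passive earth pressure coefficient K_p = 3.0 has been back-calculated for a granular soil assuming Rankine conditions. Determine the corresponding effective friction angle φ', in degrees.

K_p = (1+sin φ)/(1−sin φ) ⇒ sin φ = (K_p − 1)/(K_p + 1) = 0.5000.
φ = arcsin(0.5000) = 30.00°.

30.0°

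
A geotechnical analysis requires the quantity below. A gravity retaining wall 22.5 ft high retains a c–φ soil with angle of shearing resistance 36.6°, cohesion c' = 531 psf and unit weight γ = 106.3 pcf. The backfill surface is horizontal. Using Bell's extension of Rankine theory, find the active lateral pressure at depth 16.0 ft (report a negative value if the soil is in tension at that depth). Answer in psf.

-104 psf

K_a = (1 − sin φ)/(1 + sin φ) = 0.2530.
σ_a = K_a γ z − 2c√K_a = 0.2530×106.3×16.0 − 2×531×0.5029 = -103.9 psf.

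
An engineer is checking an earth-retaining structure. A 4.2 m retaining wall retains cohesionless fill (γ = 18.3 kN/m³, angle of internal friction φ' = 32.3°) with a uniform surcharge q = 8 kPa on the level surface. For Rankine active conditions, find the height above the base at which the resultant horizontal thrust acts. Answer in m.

1.52 m

K_a = 0.3035.
Triangular part P₁ = ½K_aγH² = 48.98 at H/3 = 1.400 m; rectangular part P₂ = K_a q H = 10.20 at H/2 = 2.100 m.
ȳ = (P₁·1.400 + P₂·2.100)/(P₁+P₂) = 1.521 m.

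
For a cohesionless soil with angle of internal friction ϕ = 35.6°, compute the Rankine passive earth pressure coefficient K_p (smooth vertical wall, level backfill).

K_p = (1 + sin φ)/(1 − sin φ) = tan²(45° + 35.6°/2) = 3.786.

3.79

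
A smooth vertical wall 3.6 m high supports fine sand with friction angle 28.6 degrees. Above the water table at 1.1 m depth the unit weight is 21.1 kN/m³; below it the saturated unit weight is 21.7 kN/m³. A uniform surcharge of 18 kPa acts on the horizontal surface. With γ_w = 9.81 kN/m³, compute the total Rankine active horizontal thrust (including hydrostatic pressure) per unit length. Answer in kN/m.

K_a = tan²(45° − φ/2) = 0.3525.
γ' = 21.7 − 9.81 = 11.89 kN/m³. h₂ = H − d_w = 2.5 m.
σ'_h: at surface K_a·q = 6.346; at WT K_a(q+γd_w) = 14.53; at base K_a(q+γd_w+γ'h₂) = 25.01 kPa.
P₁ = ½(6.346+14.53)×1.1 = 11.48; P₂ = ½(14.53+25.01)×2.5 = 49.42; P_w = ½γ_w h₂² = 30.66.
Total = 11.48+49.42+30.66 = 91.56 kN/m.

91.6 kN/m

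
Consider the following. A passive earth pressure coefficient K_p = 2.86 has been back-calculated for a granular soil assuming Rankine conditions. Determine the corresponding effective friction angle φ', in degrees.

28.8°

K_p = (1+sin φ)/(1−sin φ) ⇒ sin φ = (K_p − 1)/(K_p + 1) = 0.4819.
φ = arcsin(0.4819) = 28.81°.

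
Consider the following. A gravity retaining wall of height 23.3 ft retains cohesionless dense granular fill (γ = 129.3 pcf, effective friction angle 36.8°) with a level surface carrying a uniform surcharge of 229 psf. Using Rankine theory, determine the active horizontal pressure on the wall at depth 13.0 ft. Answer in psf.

K_a = (1 − sin φ)/(1 + sin φ) = 0.2508.
σ_v = γz + q = 129.3 × 13.0 + 229 = 1910 psf.
σ_h = K_a σ_v = 0.2508 × 1910 = 478.9 psf.

479 psf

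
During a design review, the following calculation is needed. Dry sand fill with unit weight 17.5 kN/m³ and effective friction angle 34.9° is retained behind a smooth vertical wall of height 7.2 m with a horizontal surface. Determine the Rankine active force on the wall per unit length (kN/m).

K_a = tan²(45° − φ/2) = 0.2721.
P_a = ½ K_a γ H² = 0.5 × 0.2721 × 17.5 × 7.2² = 123.4 kN/m.

123 kN/m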